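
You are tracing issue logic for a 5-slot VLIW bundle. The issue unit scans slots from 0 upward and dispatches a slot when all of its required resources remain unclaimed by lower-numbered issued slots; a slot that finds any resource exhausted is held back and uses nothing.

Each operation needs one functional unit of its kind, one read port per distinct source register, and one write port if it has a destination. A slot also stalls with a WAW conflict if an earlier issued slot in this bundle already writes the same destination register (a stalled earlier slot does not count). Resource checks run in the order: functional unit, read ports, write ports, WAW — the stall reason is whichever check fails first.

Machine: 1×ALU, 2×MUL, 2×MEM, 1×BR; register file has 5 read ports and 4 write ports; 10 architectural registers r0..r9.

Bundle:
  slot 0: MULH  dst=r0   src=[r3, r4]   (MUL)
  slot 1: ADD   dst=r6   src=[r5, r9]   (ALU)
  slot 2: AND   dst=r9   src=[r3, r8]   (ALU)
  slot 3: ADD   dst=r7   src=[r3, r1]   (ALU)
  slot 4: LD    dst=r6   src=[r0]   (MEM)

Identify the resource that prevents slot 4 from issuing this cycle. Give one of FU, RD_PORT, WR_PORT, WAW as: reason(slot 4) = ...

#0 MUL src=r3,r4 dispatched  <A:1 Mu:1 Ld:2 B:1 rd:3 wr:3>
#1 ALU src=r5,r9 dispatched  <A:0 Mu:1 Ld:2 B:1 rd:1 wr:2>
#2 ALU src=r3,r8 held:FU  <A:0 Mu:1 Ld:2 B:1 rd:1 wr:2>
#3 ALU src=r3,r1 held:FU  <A:0 Mu:1 Ld:2 B:1 rd:1 wr:2>
#4 MEM src=r0 held:WAW  <A:0 Mu:1 Ld:2 B:1 rd:1 wr:2>

reason(slot 4) = WAW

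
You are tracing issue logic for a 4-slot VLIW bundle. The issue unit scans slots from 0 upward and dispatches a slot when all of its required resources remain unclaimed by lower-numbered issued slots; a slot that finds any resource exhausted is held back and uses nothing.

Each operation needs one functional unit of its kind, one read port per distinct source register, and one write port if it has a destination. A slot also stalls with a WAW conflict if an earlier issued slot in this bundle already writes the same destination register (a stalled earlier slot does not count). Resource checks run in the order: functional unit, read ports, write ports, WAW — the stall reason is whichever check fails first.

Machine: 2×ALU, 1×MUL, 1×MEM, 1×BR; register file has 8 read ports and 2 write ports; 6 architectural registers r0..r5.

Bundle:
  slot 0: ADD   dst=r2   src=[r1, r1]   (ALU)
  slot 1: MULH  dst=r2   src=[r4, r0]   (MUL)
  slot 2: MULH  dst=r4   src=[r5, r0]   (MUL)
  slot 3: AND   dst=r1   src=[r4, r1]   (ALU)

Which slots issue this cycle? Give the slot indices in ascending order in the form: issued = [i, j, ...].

issued = [0, 2]

  0. ALU→r2 ⇒ go  {1A/1Mu/1Ld/1B | 7r 1w}
  1. MUL→r2 ⇒ no(WAW)  {1A/1Mu/1Ld/1B | 7r 1w}
  2. MUL→r4 ⇒ go  {1A/0Mu/1Ld/1B | 5r 0w}
  3. ALU→r1 ⇒ no(WR_PORT)  {1A/0Mu/1Ld/1B | 5r 0w}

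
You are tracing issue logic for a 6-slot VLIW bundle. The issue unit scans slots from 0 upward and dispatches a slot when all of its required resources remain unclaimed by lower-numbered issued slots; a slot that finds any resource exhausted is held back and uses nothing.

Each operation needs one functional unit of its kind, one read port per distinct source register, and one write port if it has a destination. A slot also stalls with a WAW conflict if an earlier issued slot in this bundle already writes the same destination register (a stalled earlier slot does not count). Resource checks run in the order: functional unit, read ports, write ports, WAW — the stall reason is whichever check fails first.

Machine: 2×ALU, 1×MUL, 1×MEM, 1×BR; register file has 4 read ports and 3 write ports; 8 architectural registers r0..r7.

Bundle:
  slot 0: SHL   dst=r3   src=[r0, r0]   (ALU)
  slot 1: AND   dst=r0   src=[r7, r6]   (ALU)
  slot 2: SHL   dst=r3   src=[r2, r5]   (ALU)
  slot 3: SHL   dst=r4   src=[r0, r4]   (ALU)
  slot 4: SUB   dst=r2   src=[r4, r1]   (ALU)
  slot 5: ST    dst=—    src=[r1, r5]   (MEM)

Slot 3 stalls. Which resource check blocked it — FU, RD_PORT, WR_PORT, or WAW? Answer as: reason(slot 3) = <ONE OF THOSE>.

slot 0 (ALU): ISSUE — free A1,Mu1,Ld1,B1 rp3 wp2
slot 1 (ALU): ISSUE — free A0,Mu1,Ld1,B1 rp1 wp1
slot 2 (ALU): stall FU — free A0,Mu1,Ld1,B1 rp1 wp1
slot 3 (ALU): stall FU — free A0,Mu1,Ld1,B1 rp1 wp1
slot 4 (ALU): stall FU — free A0,Mu1,Ld1,B1 rp1 wp1
slot 5 (MEM): stall RD_PORT — free A0,Mu1,Ld1,B1 rp1 wp1

reason(slot 3) = FU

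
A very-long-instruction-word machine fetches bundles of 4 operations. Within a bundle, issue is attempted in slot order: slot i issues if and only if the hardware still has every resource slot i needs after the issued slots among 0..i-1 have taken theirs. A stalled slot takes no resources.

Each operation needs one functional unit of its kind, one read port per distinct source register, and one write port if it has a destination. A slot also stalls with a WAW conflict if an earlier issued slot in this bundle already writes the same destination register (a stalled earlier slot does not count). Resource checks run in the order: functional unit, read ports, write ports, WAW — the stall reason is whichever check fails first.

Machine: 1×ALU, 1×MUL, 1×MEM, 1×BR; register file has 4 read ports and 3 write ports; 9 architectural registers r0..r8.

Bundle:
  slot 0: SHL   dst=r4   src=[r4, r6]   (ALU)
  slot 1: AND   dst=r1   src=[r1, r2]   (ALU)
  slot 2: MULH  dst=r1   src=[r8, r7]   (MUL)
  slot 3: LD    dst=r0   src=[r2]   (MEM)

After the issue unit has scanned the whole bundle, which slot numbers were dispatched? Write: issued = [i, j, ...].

#0 ALU src=r4,r6 dispatched  <A:0 Mu:1 Ld:1 B:1 rd:2 wr:2>
#1 ALU src=r1,r2 held:FU  <A:0 Mu:1 Ld:1 B:1 rd:2 wr:2>
#2 MUL src=r8,r7 dispatched  <A:0 Mu:0 Ld:1 B:1 rd:0 wr:1>
#3 MEM src=r2 held:RD_PORT  <A:0 Mu:0 Ld:1 B:1 rd:0 wr:1>

issued = [0, 2]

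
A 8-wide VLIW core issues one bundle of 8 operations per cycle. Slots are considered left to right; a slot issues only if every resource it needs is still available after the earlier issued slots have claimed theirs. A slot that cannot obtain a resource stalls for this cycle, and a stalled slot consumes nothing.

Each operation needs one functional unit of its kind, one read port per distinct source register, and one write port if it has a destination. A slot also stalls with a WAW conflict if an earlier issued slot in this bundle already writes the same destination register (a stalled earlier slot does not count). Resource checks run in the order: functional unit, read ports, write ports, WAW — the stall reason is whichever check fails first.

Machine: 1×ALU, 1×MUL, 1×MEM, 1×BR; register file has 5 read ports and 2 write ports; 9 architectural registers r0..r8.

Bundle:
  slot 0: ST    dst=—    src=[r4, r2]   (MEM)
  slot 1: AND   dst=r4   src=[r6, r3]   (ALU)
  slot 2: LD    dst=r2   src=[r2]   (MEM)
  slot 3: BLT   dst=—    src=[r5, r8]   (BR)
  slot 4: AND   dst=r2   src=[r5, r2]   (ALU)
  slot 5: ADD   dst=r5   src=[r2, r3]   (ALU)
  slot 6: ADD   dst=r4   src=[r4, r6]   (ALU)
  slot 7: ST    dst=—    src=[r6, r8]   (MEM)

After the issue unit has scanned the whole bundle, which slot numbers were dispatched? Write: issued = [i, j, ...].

issued = [0, 1]

slot 0 (MEM): ISSUE — free A1,Mu1,Ld0,B1 rp3 wp2
slot 1 (ALU): ISSUE — free A0,Mu1,Ld0,B1 rp1 wp1
slot 2 (MEM): stall FU — free A0,Mu1,Ld0,B1 rp1 wp1
slot 3 (BR): stall RD_PORT — free A0,Mu1,Ld0,B1 rp1 wp1
slot 4 (ALU): stall FU — free A0,Mu1,Ld0,B1 rp1 wp1
slot 5 (ALU): stall FU — free A0,Mu1,Ld0,B1 rp1 wp1
slot 6 (ALU): stall FU — free A0,Mu1,Ld0,B1 rp1 wp1
slot 7 (MEM): stall FU — free A0,Mu1,Ld0,B1 rp1 wp1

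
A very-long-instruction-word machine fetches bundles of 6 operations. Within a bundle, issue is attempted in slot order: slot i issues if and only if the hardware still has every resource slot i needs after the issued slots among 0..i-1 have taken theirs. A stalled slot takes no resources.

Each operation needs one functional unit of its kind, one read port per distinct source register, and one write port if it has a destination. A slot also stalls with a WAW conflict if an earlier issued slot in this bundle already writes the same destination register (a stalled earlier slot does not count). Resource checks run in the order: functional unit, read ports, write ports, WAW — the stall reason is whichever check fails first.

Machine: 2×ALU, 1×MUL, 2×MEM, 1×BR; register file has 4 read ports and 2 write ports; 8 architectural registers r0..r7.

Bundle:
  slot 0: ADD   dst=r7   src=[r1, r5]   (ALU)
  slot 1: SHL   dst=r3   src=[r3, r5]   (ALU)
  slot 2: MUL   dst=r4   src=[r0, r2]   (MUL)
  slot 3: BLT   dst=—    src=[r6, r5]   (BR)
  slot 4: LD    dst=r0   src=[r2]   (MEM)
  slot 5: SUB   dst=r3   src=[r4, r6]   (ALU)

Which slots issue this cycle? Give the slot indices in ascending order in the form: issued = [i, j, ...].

  0. ALU→r7 ⇒ go  {1A/1Mu/2Ld/1B | 2r 1w}
  1. ALU→r3 ⇒ go  {0A/1Mu/2Ld/1B | 0r 0w}
  2. MUL→r4 ⇒ no(RD_PORT)  {0A/1Mu/2Ld/1B | 0r 0w}
  3. BR ⇒ no(RD_PORT)  {0A/1Mu/2Ld/1B | 0r 0w}
  4. MEM→r0 ⇒ no(RD_PORT)  {0A/1Mu/2Ld/1B | 0r 0w}
  5. ALU→r3 ⇒ no(FU)  {0A/1Mu/2Ld/1B | 0r 0w}

issued = [0, 1]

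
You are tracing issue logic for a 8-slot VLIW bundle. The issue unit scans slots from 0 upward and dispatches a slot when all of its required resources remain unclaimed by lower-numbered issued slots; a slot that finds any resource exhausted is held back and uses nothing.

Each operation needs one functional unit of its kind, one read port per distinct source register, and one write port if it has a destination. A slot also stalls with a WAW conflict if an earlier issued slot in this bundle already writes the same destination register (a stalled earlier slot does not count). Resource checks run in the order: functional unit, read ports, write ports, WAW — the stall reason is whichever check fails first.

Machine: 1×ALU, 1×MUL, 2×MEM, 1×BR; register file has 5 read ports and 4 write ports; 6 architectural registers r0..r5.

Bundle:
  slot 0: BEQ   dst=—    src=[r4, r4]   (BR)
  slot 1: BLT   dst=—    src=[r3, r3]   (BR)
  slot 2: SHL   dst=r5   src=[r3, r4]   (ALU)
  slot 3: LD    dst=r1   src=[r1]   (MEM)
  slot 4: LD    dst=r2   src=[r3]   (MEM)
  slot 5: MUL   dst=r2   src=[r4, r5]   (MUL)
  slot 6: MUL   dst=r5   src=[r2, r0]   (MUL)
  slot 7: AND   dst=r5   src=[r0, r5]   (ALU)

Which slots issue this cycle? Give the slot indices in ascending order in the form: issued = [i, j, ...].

[0] BR needs rd=1 wr=0: ok; after: ALU=1 MUL=1 MEM=2 BR=0, R=4, W=4
[1] BR needs rd=1 wr=0: FU; after: ALU=1 MUL=1 MEM=2 BR=0, R=4, W=4
[2] ALU needs rd=2 wr=1: ok; after: ALU=0 MUL=1 MEM=2 BR=0, R=2, W=3
[3] MEM needs rd=1 wr=1: ok; after: ALU=0 MUL=1 MEM=1 BR=0, R=1, W=2
[4] MEM needs rd=1 wr=1: ok; after: ALU=0 MUL=1 MEM=0 BR=0, R=0, W=1
[5] MUL needs rd=2 wr=1: RD_PORT; after: ALU=0 MUL=1 MEM=0 BR=0, R=0, W=1
[6] MUL needs rd=2 wr=1: RD_PORT; after: ALU=0 MUL=1 MEM=0 BR=0, R=0, W=1
[7] ALU needs rd=2 wr=1: FU; after: ALU=0 MUL=1 MEM=0 BR=0, R=0, W=1

issued = [0, 2, 3, 4]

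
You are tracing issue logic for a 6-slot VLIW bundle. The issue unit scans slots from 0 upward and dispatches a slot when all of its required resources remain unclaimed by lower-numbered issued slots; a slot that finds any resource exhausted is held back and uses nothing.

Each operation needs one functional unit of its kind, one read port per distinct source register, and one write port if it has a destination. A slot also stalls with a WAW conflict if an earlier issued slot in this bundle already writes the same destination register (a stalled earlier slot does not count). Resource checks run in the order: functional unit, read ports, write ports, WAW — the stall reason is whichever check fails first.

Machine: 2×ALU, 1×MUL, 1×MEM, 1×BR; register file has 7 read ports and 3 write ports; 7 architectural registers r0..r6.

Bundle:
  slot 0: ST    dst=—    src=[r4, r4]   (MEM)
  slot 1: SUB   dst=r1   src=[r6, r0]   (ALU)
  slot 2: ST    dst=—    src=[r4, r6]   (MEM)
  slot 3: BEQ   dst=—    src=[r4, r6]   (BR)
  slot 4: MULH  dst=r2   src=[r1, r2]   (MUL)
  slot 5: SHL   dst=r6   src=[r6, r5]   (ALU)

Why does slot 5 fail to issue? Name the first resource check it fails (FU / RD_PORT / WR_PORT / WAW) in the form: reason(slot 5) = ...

slot 0 (MEM): ISSUE — free A2,Mu1,Ld0,B1 rp6 wp3
slot 1 (ALU): ISSUE — free A1,Mu1,Ld0,B1 rp4 wp2
slot 2 (MEM): stall FU — free A1,Mu1,Ld0,B1 rp4 wp2
slot 3 (BR): ISSUE — free A1,Mu1,Ld0,B0 rp2 wp2
slot 4 (MUL): ISSUE — free A1,Mu0,Ld0,B0 rp0 wp1
slot 5 (ALU): stall RD_PORT — free A1,Mu0,Ld0,B0 rp0 wp1

reason(slot 5) = RD_PORT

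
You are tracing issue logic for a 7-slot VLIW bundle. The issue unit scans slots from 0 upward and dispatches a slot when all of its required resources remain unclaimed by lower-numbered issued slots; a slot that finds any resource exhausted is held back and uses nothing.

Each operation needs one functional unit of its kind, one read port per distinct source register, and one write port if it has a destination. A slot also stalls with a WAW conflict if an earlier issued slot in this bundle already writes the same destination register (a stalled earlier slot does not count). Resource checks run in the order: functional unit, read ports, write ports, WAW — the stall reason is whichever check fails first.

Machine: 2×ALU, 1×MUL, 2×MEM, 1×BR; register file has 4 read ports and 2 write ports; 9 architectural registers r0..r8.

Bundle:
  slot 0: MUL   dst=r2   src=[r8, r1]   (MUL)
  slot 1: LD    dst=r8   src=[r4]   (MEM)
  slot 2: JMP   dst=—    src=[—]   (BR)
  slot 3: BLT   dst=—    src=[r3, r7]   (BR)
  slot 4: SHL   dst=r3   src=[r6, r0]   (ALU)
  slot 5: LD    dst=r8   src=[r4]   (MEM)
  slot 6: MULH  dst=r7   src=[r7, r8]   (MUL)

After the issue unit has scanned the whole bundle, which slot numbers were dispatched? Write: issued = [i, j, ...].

(0) want 1×MUL +2rd +1wr — yes → AL2|MU0|ME2|BR1|rd2|wr1
(1) want 1×MEM +1rd +1wr — yes → AL2|MU0|ME1|BR1|rd1|wr0
(2) want 1×BR +0rd +0wr — yes → AL2|MU0|ME1|BR0|rd1|wr0
(3) want 1×BR +2rd +0wr — FU → AL2|MU0|ME1|BR0|rd1|wr0
(4) want 1×ALU +2rd +1wr — RD_PORT → AL2|MU0|ME1|BR0|rd1|wr0
(5) want 1×MEM +1rd +1wr — WR_PORT → AL2|MU0|ME1|BR0|rd1|wr0
(6) want 1×MUL +2rd +1wr — FU → AL2|MU0|ME1|BR0|rd1|wr0

issued = [0, 1, 2]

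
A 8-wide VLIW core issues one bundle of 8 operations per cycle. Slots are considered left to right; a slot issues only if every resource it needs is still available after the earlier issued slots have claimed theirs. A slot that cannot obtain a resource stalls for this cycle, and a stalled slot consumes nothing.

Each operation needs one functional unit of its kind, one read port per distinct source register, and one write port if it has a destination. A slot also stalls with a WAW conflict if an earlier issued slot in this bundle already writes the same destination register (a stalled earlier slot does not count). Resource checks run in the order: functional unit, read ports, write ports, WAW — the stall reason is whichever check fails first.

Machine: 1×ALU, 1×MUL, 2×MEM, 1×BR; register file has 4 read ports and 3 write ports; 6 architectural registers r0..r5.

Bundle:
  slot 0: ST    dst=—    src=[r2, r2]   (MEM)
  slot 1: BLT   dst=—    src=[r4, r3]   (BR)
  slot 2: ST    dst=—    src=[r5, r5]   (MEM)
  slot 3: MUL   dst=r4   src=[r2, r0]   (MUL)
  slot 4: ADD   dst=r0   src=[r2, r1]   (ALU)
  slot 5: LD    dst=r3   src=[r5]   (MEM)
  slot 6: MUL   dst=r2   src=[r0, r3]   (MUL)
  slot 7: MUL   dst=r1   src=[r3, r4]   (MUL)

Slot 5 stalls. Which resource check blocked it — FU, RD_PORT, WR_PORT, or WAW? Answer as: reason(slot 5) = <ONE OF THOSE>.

[0] MEM needs rd=1 wr=0: ok; after: ALU=1 MUL=1 MEM=1 BR=1, R=3, W=3
[1] BR needs rd=2 wr=0: ok; after: ALU=1 MUL=1 MEM=1 BR=0, R=1, W=3
[2] MEM needs rd=1 wr=0: ok; after: ALU=1 MUL=1 MEM=0 BR=0, R=0, W=3
[3] MUL needs rd=2 wr=1: RD_PORT; after: ALU=1 MUL=1 MEM=0 BR=0, R=0, W=3
[4] ALU needs rd=2 wr=1: RD_PORT; after: ALU=1 MUL=1 MEM=0 BR=0, R=0, W=3
[5] MEM needs rd=1 wr=1: FU; after: ALU=1 MUL=1 MEM=0 BR=0, R=0, W=3
[6] MUL needs rd=2 wr=1: RD_PORT; after: ALU=1 MUL=1 MEM=0 BR=0, R=0, W=3
[7] MUL needs rd=2 wr=1: RD_PORT; after: ALU=1 MUL=1 MEM=0 BR=0, R=0, W=3

reason(slot 5) = FU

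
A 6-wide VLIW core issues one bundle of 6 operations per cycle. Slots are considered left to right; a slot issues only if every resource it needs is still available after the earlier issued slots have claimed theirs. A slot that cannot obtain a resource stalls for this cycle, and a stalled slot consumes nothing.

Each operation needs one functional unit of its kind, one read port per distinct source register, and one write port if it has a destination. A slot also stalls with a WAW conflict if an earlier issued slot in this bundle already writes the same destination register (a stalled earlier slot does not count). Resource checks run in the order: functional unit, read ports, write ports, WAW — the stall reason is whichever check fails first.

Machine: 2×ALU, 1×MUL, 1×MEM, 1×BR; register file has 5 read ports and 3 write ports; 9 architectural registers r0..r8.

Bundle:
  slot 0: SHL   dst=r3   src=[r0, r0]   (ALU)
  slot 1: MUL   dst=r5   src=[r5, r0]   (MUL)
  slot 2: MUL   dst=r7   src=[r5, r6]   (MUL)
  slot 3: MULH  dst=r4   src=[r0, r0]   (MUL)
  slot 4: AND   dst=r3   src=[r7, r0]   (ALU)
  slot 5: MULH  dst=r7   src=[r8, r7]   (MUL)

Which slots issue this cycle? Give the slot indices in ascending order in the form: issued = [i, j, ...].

issued = [0, 1]

#0 ALU src=r0,r0 dispatched  <A:1 Mu:1 Ld:1 B:1 rd:4 wr:2>
#1 MUL src=r5,r0 dispatched  <A:1 Mu:0 Ld:1 B:1 rd:2 wr:1>
#2 MUL src=r5,r6 held:FU  <A:1 Mu:0 Ld:1 B:1 rd:2 wr:1>
#3 MUL src=r0,r0 held:FU  <A:1 Mu:0 Ld:1 B:1 rd:2 wr:1>
#4 ALU src=r7,r0 held:WAW  <A:1 Mu:0 Ld:1 B:1 rd:2 wr:1>
#5 MUL src=r8,r7 held:FU  <A:1 Mu:0 Ld:1 B:1 rd:2 wr:1>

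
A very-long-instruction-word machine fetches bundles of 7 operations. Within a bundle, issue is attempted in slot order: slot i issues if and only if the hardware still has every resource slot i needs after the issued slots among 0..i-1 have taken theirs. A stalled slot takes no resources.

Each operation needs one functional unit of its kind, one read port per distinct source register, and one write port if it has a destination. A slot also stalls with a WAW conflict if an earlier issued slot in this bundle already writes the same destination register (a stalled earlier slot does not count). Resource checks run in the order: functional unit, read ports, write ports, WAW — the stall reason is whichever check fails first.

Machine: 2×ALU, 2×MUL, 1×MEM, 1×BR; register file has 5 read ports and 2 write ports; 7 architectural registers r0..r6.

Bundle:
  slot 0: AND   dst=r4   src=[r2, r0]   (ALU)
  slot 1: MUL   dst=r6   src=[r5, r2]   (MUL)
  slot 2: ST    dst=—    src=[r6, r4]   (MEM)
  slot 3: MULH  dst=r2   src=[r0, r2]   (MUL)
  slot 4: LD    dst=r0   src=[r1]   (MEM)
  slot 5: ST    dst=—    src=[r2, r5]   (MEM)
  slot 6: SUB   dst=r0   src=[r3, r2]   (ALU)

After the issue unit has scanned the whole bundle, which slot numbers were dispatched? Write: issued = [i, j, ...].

issued = [0, 1]

  0. ALU→r4 ⇒ go  {1A/2Mu/1Ld/1B | 3r 1w}
  1. MUL→r6 ⇒ go  {1A/1Mu/1Ld/1B | 1r 0w}
  2. MEM ⇒ no(RD_PORT)  {1A/1Mu/1Ld/1B | 1r 0w}
  3. MUL→r2 ⇒ no(RD_PORT)  {1A/1Mu/1Ld/1B | 1r 0w}
  4. MEM→r0 ⇒ no(WR_PORT)  {1A/1Mu/1Ld/1B | 1r 0w}
  5. MEM ⇒ no(RD_PORT)  {1A/1Mu/1Ld/1B | 1r 0w}
  6. ALU→r0 ⇒ no(RD_PORT)  {1A/1Mu/1Ld/1B | 1r 0w}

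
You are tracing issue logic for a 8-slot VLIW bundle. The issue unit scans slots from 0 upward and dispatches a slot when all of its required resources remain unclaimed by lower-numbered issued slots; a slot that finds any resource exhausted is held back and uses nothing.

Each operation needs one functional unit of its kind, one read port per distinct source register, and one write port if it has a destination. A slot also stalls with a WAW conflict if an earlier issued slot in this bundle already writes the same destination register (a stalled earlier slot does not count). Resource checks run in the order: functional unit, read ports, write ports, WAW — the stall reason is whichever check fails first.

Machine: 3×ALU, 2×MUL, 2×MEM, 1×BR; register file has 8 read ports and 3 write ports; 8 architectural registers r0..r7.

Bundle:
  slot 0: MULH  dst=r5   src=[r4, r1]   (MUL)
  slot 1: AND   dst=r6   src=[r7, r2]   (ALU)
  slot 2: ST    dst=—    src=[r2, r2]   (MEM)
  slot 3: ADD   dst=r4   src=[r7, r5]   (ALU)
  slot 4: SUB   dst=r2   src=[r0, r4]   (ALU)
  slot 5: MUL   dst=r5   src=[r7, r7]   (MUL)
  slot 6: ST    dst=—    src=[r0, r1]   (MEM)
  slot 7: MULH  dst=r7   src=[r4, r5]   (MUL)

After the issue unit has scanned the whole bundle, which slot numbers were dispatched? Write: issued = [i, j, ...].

slot 0 (MUL): ISSUE — free A3,Mu1,Ld2,B1 rp6 wp2
slot 1 (ALU): ISSUE — free A2,Mu1,Ld2,B1 rp4 wp1
slot 2 (MEM): ISSUE — free A2,Mu1,Ld1,B1 rp3 wp1
slot 3 (ALU): ISSUE — free A1,Mu1,Ld1,B1 rp1 wp0
slot 4 (ALU): stall RD_PORT — free A1,Mu1,Ld1,B1 rp1 wp0
slot 5 (MUL): stall WR_PORT — free A1,Mu1,Ld1,B1 rp1 wp0
slot 6 (MEM): stall RD_PORT — free A1,Mu1,Ld1,B1 rp1 wp0
slot 7 (MUL): stall RD_PORT — free A1,Mu1,Ld1,B1 rp1 wp0

issued = [0, 1, 2, 3]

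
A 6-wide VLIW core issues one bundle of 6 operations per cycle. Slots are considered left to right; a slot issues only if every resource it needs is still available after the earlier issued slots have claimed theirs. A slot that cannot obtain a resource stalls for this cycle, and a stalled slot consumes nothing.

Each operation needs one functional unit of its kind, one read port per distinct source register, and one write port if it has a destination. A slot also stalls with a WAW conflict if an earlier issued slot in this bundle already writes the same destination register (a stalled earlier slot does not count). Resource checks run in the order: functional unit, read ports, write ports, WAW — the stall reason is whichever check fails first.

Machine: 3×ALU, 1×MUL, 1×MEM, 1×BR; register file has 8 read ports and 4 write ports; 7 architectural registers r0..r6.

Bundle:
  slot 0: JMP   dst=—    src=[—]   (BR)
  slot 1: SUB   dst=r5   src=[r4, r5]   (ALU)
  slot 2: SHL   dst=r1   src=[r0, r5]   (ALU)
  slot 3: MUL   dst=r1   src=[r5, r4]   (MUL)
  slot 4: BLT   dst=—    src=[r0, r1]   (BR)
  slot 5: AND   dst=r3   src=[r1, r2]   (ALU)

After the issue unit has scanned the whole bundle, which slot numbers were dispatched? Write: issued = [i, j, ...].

issued = [0, 1, 2, 5]

(0) want 1×BR +0rd +0wr — yes → AL3|MU1|ME1|BR0|rd8|wr4
(1) want 1×ALU +2rd +1wr — yes → AL2|MU1|ME1|BR0|rd6|wr3
(2) want 1×ALU +2rd +1wr — yes → AL1|MU1|ME1|BR0|rd4|wr2
(3) want 1×MUL +2rd +1wr — WAW → AL1|MU1|ME1|BR0|rd4|wr2
(4) want 1×BR +2rd +0wr — FU → AL1|MU1|ME1|BR0|rd4|wr2
(5) want 1×ALU +2rd +1wr — yes → AL0|MU1|ME1|BR0|rd2|wr1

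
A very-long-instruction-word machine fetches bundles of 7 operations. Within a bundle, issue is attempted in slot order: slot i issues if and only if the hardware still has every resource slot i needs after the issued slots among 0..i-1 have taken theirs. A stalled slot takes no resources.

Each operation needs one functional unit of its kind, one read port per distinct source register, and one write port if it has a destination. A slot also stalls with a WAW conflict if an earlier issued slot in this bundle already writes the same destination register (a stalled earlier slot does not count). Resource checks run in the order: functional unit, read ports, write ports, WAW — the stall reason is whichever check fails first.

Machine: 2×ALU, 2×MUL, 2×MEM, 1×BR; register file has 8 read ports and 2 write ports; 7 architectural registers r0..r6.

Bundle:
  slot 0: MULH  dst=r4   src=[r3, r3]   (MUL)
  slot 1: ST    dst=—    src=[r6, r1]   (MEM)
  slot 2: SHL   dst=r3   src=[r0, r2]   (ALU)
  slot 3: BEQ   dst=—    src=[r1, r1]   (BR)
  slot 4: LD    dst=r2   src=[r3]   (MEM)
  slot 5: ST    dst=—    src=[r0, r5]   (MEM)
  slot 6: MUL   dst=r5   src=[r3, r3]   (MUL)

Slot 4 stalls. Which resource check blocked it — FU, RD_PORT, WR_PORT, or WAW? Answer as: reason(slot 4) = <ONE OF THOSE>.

  0. MUL→r4 ⇒ go  {2A/1Mu/2Ld/1B | 7r 1w}
  1. MEM ⇒ go  {2A/1Mu/1Ld/1B | 5r 1w}
  2. ALU→r3 ⇒ go  {1A/1Mu/1Ld/1B | 3r 0w}
  3. BR ⇒ go  {1A/1Mu/1Ld/0B | 2r 0w}
  4. MEM→r2 ⇒ no(WR_PORT)  {1A/1Mu/1Ld/0B | 2r 0w}
  5. MEM ⇒ go  {1A/1Mu/0Ld/0B | 0r 0w}
  6. MUL→r5 ⇒ no(RD_PORT)  {1A/1Mu/0Ld/0B | 0r 0w}

reason(slot 4) = WR_PORT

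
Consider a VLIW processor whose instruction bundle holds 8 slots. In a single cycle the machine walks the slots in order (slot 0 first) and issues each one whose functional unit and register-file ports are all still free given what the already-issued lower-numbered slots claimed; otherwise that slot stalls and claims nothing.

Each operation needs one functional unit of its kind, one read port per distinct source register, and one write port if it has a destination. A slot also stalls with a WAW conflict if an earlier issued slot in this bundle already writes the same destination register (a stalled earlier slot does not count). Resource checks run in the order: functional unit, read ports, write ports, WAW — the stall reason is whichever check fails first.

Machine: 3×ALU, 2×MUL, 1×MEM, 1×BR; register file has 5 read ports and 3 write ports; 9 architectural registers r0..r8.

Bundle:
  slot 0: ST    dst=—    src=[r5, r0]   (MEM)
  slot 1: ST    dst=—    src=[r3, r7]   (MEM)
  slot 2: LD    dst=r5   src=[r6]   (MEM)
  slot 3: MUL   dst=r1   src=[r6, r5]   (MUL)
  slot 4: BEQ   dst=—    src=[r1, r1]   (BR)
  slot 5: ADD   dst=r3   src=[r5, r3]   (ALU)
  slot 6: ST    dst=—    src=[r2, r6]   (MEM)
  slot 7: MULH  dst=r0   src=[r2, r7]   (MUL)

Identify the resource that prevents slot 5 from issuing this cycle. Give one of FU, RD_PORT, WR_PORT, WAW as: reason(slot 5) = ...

  0. MEM ⇒ go  {3A/2Mu/0Ld/1B | 3r 3w}
  1. MEM ⇒ no(FU)  {3A/2Mu/0Ld/1B | 3r 3w}
  2. MEM→r5 ⇒ no(FU)  {3A/2Mu/0Ld/1B | 3r 3w}
  3. MUL→r1 ⇒ go  {3A/1Mu/0Ld/1B | 1r 2w}
  4. BR ⇒ go  {3A/1Mu/0Ld/0B | 0r 2w}
  5. ALU→r3 ⇒ no(RD_PORT)  {3A/1Mu/0Ld/0B | 0r 2w}
  6. MEM ⇒ no(FU)  {3A/1Mu/0Ld/0B | 0r 2w}
  7. MUL→r0 ⇒ no(RD_PORT)  {3A/1Mu/0Ld/0B | 0r 2w}

reason(slot 5) = RD_PORT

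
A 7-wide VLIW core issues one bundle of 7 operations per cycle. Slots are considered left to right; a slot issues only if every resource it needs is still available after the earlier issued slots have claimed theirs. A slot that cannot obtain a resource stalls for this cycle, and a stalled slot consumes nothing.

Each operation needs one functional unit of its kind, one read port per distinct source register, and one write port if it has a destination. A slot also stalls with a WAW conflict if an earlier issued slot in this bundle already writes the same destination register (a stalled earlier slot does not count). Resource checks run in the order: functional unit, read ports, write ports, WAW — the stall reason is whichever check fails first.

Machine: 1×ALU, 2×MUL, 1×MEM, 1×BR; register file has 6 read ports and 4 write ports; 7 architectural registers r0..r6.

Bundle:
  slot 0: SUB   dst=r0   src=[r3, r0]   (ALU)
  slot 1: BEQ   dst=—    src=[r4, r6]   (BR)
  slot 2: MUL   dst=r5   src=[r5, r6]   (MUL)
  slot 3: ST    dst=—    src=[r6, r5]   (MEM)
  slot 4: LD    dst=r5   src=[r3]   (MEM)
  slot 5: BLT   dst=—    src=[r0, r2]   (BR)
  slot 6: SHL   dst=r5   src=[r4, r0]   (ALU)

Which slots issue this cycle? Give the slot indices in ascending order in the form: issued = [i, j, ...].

  0. ALU→r0 ⇒ go  {0A/2Mu/1Ld/1B | 4r 3w}
  1. BR ⇒ go  {0A/2Mu/1Ld/0B | 2r 3w}
  2. MUL→r5 ⇒ go  {0A/1Mu/1Ld/0B | 0r 2w}
  3. MEM ⇒ no(RD_PORT)  {0A/1Mu/1Ld/0B | 0r 2w}
  4. MEM→r5 ⇒ no(RD_PORT)  {0A/1Mu/1Ld/0B | 0r 2w}
  5. BR ⇒ no(FU)  {0A/1Mu/1Ld/0B | 0r 2w}
  6. ALU→r5 ⇒ no(FU)  {0A/1Mu/1Ld/0B | 0r 2w}

issued = [0, 1, 2]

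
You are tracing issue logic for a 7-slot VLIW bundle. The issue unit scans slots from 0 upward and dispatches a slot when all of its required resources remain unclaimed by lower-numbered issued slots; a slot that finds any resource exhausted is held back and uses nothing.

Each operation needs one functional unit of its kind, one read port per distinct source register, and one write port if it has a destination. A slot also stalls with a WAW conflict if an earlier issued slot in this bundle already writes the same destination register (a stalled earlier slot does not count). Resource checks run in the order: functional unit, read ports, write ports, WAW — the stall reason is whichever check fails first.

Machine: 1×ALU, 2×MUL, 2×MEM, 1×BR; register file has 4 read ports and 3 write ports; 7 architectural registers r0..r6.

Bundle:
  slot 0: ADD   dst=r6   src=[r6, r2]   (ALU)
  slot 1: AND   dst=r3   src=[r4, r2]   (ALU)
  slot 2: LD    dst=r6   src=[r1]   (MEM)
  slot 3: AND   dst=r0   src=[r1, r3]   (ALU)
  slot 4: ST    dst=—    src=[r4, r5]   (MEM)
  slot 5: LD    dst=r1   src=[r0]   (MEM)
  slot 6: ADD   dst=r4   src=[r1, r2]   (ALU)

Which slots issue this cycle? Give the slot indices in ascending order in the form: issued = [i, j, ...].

[0] ALU needs rd=2 wr=1: ok; after: ALU=0 MUL=2 MEM=2 BR=1, R=2, W=2
[1] ALU needs rd=2 wr=1: FU; after: ALU=0 MUL=2 MEM=2 BR=1, R=2, W=2
[2] MEM needs rd=1 wr=1: WAW; after: ALU=0 MUL=2 MEM=2 BR=1, R=2, W=2
[3] ALU needs rd=2 wr=1: FU; after: ALU=0 MUL=2 MEM=2 BR=1, R=2, W=2
[4] MEM needs rd=2 wr=0: ok; after: ALU=0 MUL=2 MEM=1 BR=1, R=0, W=2
[5] MEM needs rd=1 wr=1: RD_PORT; after: ALU=0 MUL=2 MEM=1 BR=1, R=0, W=2
[6] ALU needs rd=2 wr=1: FU; after: ALU=0 MUL=2 MEM=1 BR=1, R=0, W=2

issued = [0, 4]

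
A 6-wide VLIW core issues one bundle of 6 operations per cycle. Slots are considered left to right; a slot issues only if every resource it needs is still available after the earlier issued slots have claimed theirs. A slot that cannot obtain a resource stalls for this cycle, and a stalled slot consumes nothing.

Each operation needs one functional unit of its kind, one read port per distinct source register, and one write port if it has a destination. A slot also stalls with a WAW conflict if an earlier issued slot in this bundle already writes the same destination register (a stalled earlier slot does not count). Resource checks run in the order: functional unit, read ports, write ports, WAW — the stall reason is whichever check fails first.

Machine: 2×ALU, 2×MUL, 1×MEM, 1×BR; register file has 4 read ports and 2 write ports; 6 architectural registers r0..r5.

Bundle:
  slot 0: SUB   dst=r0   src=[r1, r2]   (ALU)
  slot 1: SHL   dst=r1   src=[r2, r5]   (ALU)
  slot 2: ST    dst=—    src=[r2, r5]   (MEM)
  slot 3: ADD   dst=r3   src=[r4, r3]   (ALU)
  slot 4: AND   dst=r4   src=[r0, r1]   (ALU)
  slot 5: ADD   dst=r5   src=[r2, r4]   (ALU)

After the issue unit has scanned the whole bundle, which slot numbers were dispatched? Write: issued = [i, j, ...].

#0 ALU src=r1,r2 dispatched  <A:1 Mu:2 Ld:1 B:1 rd:2 wr:1>
#1 ALU src=r2,r5 dispatched  <A:0 Mu:2 Ld:1 B:1 rd:0 wr:0>
#2 MEM src=r2,r5 held:RD_PORT  <A:0 Mu:2 Ld:1 B:1 rd:0 wr:0>
#3 ALU src=r4,r3 held:FU  <A:0 Mu:2 Ld:1 B:1 rd:0 wr:0>
#4 ALU src=r0,r1 held:FU  <A:0 Mu:2 Ld:1 B:1 rd:0 wr:0>
#5 ALU src=r2,r4 held:FU  <A:0 Mu:2 Ld:1 B:1 rd:0 wr:0>

issued = [0, 1]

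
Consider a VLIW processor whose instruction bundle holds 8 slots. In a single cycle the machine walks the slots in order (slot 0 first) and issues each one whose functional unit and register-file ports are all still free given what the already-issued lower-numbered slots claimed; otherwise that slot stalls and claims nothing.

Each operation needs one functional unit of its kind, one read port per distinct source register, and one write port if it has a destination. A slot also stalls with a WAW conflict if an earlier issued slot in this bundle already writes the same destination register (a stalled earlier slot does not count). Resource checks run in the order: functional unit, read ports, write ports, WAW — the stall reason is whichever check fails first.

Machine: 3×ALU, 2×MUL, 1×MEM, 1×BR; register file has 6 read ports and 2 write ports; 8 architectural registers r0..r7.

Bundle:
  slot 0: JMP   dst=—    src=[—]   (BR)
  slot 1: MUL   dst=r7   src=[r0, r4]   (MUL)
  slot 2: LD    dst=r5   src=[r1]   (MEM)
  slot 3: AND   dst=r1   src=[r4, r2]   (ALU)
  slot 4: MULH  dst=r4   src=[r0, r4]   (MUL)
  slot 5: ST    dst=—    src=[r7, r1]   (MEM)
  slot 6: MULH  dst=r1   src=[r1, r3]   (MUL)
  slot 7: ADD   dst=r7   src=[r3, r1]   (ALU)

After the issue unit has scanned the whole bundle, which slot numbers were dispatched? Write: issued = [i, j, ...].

issued = [0, 1, 2]

[0] BR needs rd=0 wr=0: ok; after: ALU=3 MUL=2 MEM=1 BR=0, R=6, W=2
[1] MUL needs rd=2 wr=1: ok; after: ALU=3 MUL=1 MEM=1 BR=0, R=4, W=1
[2] MEM needs rd=1 wr=1: ok; after: ALU=3 MUL=1 MEM=0 BR=0, R=3, W=0
[3] ALU needs rd=2 wr=1: WR_PORT; after: ALU=3 MUL=1 MEM=0 BR=0, R=3, W=0
[4] MUL needs rd=2 wr=1: WR_PORT; after: ALU=3 MUL=1 MEM=0 BR=0, R=3, W=0
[5] MEM needs rd=2 wr=0: FU; after: ALU=3 MUL=1 MEM=0 BR=0, R=3, W=0
[6] MUL needs rd=2 wr=1: WR_PORT; after: ALU=3 MUL=1 MEM=0 BR=0, R=3, W=0
[7] ALU needs rd=2 wr=1: WR_PORT; after: ALU=3 MUL=1 MEM=0 BR=0, R=3, W=0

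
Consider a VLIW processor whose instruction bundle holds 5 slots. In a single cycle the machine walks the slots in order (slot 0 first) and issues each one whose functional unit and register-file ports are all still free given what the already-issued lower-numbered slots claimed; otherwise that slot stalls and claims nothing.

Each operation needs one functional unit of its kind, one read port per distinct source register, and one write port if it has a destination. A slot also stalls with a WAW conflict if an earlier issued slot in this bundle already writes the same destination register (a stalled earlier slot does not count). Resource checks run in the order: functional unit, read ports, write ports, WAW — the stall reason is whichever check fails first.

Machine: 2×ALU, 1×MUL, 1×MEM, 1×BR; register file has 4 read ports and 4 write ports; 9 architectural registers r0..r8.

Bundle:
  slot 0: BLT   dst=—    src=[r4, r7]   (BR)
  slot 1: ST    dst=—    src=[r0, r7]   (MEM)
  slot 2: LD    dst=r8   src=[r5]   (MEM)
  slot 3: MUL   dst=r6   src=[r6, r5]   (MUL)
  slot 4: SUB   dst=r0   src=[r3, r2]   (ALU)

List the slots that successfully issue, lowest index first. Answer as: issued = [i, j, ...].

issued = [0, 1]

slot 0 (BR): ISSUE — free A2,Mu1,Ld1,B0 rp2 wp4
slot 1 (MEM): ISSUE — free A2,Mu1,Ld0,B0 rp0 wp4
slot 2 (MEM): stall FU — free A2,Mu1,Ld0,B0 rp0 wp4
slot 3 (MUL): stall RD_PORT — free A2,Mu1,Ld0,B0 rp0 wp4
slot 4 (ALU): stall RD_PORT — free A2,Mu1,Ld0,B0 rp0 wp4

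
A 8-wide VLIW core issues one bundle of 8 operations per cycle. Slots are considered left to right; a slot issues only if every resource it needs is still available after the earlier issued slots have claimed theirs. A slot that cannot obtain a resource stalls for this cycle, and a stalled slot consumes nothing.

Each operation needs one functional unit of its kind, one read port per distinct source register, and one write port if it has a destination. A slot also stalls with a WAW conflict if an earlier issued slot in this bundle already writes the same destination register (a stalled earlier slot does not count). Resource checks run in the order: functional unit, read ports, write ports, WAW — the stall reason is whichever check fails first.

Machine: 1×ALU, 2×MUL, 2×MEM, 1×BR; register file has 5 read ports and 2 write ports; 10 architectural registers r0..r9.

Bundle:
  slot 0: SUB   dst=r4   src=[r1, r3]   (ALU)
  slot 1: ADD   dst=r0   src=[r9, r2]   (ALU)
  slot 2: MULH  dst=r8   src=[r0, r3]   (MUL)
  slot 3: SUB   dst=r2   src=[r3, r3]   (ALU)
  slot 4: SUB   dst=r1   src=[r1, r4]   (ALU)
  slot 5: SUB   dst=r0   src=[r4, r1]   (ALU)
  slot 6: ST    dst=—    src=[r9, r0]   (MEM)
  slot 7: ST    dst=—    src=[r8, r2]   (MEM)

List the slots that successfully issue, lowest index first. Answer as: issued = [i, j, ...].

issued = [0, 2]

[0] ALU needs rd=2 wr=1: ok; after: ALU=0 MUL=2 MEM=2 BR=1, R=3, W=1
[1] ALU needs rd=2 wr=1: FU; after: ALU=0 MUL=2 MEM=2 BR=1, R=3, W=1
[2] MUL needs rd=2 wr=1: ok; after: ALU=0 MUL=1 MEM=2 BR=1, R=1, W=0
[3] ALU needs rd=1 wr=1: FU; after: ALU=0 MUL=1 MEM=2 BR=1, R=1, W=0
[4] ALU needs rd=2 wr=1: FU; after: ALU=0 MUL=1 MEM=2 BR=1, R=1, W=0
[5] ALU needs rd=2 wr=1: FU; after: ALU=0 MUL=1 MEM=2 BR=1, R=1, W=0
[6] MEM needs rd=2 wr=0: RD_PORT; after: ALU=0 MUL=1 MEM=2 BR=1, R=1, W=0
[7] MEM needs rd=2 wr=0: RD_PORT; after: ALU=0 MUL=1 MEM=2 BR=1, R=1, W=0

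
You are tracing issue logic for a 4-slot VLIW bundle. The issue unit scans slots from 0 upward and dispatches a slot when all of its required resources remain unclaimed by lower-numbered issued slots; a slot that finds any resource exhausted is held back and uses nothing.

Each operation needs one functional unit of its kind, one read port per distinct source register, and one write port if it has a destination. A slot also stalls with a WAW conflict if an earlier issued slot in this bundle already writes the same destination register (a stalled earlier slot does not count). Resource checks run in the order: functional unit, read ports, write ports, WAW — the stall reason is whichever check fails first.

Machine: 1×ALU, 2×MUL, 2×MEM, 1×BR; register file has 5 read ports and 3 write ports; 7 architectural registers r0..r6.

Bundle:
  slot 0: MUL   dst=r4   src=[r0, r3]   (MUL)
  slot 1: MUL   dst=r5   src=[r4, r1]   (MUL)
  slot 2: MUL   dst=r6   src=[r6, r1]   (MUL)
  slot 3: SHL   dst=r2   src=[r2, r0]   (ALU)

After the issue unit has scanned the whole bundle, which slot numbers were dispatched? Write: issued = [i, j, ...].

issued = [0, 1]

  0. MUL→r4 ⇒ go  {1A/1Mu/2Ld/1B | 3r 2w}
  1. MUL→r5 ⇒ go  {1A/0Mu/2Ld/1B | 1r 1w}
  2. MUL→r6 ⇒ no(FU)  {1A/0Mu/2Ld/1B | 1r 1w}
  3. ALU→r2 ⇒ no(RD_PORT)  {1A/0Mu/2Ld/1B | 1r 1w}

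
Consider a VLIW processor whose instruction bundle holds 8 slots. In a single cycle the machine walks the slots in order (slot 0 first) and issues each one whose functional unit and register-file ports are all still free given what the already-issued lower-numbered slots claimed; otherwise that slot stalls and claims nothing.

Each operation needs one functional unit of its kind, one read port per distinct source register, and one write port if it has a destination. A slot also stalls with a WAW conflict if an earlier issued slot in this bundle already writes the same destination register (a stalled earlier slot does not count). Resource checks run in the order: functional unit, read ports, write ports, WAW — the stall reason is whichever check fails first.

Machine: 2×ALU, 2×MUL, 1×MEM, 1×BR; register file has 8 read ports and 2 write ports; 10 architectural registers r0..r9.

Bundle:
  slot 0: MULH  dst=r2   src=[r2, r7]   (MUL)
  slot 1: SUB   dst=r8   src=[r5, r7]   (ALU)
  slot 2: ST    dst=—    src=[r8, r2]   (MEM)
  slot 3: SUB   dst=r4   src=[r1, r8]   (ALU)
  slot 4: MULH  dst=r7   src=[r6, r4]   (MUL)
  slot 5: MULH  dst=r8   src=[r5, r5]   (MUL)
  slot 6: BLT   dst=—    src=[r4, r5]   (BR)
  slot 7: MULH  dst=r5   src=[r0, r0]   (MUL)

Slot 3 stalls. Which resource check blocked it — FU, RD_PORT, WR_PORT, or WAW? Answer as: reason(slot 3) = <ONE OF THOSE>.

reason(slot 3) = WR_PORT

[0] MUL needs rd=2 wr=1: ok; after: ALU=2 MUL=1 MEM=1 BR=1, R=6, W=1
[1] ALU needs rd=2 wr=1: ok; after: ALU=1 MUL=1 MEM=1 BR=1, R=4, W=0
[2] MEM needs rd=2 wr=0: ok; after: ALU=1 MUL=1 MEM=0 BR=1, R=2, W=0
[3] ALU needs rd=2 wr=1: WR_PORT; after: ALU=1 MUL=1 MEM=0 BR=1, R=2, W=0
[4] MUL needs rd=2 wr=1: WR_PORT; after: ALU=1 MUL=1 MEM=0 BR=1, R=2, W=0
[5] MUL needs rd=1 wr=1: WR_PORT; after: ALU=1 MUL=1 MEM=0 BR=1, R=2, W=0
[6] BR needs rd=2 wr=0: ok; after: ALU=1 MUL=1 MEM=0 BR=0, R=0, W=0
[7] MUL needs rd=1 wr=1: RD_PORT; after: ALU=1 MUL=1 MEM=0 BR=0, R=0, W=0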